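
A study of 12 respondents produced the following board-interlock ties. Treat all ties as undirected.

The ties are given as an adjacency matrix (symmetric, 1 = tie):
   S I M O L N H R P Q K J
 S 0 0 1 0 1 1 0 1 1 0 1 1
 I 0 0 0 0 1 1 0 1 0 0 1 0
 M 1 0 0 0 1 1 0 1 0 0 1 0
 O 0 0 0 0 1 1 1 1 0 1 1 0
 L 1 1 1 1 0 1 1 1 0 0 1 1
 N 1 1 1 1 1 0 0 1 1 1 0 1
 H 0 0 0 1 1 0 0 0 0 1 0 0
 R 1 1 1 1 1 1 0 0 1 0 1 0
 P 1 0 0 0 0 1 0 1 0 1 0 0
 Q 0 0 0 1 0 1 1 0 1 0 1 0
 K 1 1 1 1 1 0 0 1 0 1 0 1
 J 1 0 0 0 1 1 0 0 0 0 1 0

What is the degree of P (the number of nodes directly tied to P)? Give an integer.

4

P is directly tied to N, Q, R, and S. That is 4 neighbors, so the degree of P is 4.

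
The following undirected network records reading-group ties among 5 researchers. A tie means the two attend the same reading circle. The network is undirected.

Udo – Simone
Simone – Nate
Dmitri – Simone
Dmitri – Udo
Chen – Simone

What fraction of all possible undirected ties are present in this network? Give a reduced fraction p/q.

There are 5 edges and 5 nodes, so the maximum possible is C(5,2) = 10.
Density = 5/10 = 1/2.

1/2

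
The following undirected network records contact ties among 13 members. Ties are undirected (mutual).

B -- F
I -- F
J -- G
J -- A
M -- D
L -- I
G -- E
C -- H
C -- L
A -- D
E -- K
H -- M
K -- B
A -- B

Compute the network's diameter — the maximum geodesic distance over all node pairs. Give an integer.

6

Eccentricity of each node (its greatest distance to any other): A:4, B:4, C:6, D:4, E:6, F:4, G:6, H:6, I:5, J:5, K:5, L:6, M:5.
The maximum eccentricity is 6, realized for instance by the pair E–H via E – K – B – A – D – M – H. So the diameter is 6.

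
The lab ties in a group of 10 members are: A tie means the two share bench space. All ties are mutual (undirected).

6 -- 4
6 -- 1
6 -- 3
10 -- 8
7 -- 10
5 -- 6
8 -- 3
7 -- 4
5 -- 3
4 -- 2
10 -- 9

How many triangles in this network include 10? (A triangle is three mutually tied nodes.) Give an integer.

0

10's neighbors are 7, 8, and 9, but none of them are tied to each other, so no triangle contains 10.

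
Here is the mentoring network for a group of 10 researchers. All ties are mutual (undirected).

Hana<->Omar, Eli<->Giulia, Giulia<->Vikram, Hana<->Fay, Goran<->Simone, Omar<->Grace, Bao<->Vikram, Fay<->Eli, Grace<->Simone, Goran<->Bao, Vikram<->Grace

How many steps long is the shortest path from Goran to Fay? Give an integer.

One shortest route is Goran – Bao – Vikram – Giulia – Eli – Fay, which uses 5 edges, and at distance 4 from Goran we only reach {Eli, Hana}, which does not include Fay. So d(Goran,Fay) = 5.

5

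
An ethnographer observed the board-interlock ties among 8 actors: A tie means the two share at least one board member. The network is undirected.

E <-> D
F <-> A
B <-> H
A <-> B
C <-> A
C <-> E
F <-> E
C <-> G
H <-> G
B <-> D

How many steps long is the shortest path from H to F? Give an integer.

3

One shortest route is H – B – A – F, which uses 3 edges, and at distance 2 from H we only reach {A, C, D}, which does not include F. So d(H,F) = 3.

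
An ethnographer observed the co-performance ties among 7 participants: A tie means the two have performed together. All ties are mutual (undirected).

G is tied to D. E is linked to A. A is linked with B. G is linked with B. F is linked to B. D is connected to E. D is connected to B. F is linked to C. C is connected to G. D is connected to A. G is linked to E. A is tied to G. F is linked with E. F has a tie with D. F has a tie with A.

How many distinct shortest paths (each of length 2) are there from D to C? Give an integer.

2

The shortest distance is 2. The length-2 paths are: D–F–C; D–G–C.
That gives 2 distinct shortest paths.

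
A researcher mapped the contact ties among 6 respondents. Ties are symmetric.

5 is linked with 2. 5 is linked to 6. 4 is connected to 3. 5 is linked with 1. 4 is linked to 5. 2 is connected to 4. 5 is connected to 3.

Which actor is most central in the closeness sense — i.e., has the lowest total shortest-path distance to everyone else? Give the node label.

5

Farness (sum of distances to all others) for each node — 1:9, 2:8, 3:8, 4:7, 5:5, 6:9.
The smallest farness is 5, for 5, so 5 has the highest closeness.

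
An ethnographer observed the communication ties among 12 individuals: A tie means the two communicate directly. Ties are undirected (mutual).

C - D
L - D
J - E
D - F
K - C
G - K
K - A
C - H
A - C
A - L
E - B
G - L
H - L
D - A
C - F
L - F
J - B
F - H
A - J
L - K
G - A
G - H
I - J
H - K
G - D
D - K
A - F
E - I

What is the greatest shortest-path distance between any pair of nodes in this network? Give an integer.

Eccentricity of each node (its greatest distance to any other): A:2, B:4, C:3, D:3, E:4, F:3, G:3, H:4, I:4, J:3, K:3, L:3.
The maximum eccentricity is 4, realized for instance by the pair B–H via B – J – A – G – H. So the diameter is 4.

4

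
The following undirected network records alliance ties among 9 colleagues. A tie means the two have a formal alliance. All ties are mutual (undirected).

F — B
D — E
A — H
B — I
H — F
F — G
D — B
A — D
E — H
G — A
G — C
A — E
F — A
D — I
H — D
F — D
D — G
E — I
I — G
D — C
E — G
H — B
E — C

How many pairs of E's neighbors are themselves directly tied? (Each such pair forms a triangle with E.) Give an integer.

E's neighbors: A, C, D, G, H, and I.
Neighbor pairs that are themselves tied: E–A–D; E–A–G; E–A–H; E–C–D; E–C–G; E–D–G; E–D–H; E–D–I; E–G–I. Each forms one triangle with E, for 9 in total.

9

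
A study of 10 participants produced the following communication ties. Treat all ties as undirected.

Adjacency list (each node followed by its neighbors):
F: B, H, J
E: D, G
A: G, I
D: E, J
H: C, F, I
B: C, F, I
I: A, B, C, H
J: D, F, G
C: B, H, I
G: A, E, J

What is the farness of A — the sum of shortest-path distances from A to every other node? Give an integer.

18

Distances from A: B:2, C:2, D:3, E:2, F:3, G:1, H:2, I:1, J:2.
Sum = 2 + 2 + 3 + 2 + 3 + 1 + 2 + 1 + 2 = 18.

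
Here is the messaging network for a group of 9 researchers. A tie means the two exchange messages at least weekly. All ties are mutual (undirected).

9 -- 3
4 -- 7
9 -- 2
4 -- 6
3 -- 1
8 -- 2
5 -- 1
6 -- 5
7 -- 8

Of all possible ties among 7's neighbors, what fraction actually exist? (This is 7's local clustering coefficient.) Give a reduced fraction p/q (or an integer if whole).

0

7's neighbors: 4 and 8 (k = 2).
Possible neighbor pairs: C(2,2) = 1. Edges among them: none → e = 0.
Clustering(7) = 0/1.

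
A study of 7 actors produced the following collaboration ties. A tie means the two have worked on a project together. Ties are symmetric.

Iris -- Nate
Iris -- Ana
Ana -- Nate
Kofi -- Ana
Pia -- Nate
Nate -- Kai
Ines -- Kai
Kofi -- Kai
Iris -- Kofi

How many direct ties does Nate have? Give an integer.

Nate is directly tied to Ana, Iris, Kai, and Pia. That is 4 neighbors, so the degree of Nate is 4.

4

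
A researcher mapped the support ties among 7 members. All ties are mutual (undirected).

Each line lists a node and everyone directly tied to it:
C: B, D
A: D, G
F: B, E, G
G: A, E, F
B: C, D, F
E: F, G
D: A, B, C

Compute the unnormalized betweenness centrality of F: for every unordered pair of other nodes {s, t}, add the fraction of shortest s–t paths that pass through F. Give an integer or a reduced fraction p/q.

4

Pairs whose geodesics pass through F — D–E: 1/2; C–E: 1; C–G: 1/2; B–E: 1; B–G: 1.
All other pairs contribute 0.
Summing the contributions gives betweenness(F) = 4.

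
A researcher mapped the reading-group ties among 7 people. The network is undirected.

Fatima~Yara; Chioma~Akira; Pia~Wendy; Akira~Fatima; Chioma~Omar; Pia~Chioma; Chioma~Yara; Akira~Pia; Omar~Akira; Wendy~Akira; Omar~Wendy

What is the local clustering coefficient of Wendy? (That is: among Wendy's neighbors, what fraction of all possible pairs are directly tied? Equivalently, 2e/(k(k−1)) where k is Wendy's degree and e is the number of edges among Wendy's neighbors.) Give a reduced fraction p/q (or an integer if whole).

Wendy's neighbors: Akira, Omar, and Pia (k = 3).
Possible neighbor pairs: C(3,2) = 3. Edges among them: Akira–Omar, Akira–Pia → e = 2.
Clustering(Wendy) = 2/3.

2/3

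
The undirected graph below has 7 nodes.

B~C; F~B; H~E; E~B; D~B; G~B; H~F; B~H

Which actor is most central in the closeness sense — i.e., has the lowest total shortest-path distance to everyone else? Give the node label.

B

Farness (sum of distances to all others) for each node — B:6, C:11, D:11, E:10, F:10, G:11, H:9.
The smallest farness is 6, for B, so B has the highest closeness.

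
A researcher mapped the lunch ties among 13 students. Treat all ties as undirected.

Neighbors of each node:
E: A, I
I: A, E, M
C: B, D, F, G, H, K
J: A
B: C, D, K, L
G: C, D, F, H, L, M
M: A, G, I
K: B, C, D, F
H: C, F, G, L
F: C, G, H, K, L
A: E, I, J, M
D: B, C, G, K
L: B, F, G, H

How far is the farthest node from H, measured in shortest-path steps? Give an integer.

4

Distances from H: A:3, B:2, C:1, D:2, E:4, F:1, G:1, I:3, J:4, K:2, L:1, M:2.
The largest is 4 (to E and J), so the eccentricity of H is 4.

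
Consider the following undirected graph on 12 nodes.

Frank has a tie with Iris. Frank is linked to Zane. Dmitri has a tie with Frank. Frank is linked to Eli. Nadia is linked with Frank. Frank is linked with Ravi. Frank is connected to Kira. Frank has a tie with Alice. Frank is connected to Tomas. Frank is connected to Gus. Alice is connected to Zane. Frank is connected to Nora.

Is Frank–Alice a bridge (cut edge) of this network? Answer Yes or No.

No

Even without that edge, Frank still reaches Alice via Frank – Zane – Alice, so the network stays connected. Not a bridge.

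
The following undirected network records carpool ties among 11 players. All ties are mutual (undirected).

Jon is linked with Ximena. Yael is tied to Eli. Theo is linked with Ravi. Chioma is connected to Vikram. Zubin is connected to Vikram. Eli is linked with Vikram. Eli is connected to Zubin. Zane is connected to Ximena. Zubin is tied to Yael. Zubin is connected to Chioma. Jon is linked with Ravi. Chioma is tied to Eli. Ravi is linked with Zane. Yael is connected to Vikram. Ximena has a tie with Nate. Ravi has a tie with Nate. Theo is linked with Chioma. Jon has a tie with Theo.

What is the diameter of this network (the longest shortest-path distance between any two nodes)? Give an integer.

Eccentricity of each node (its greatest distance to any other): Chioma:3, Eli:4, Jon:4, Nate:5, Ravi:4, Theo:3, Vikram:4, Ximena:5, Yael:5, Zane:5, Zubin:4.
The maximum eccentricity is 5, realized for instance by the pair Yael–Nate via Yael – Vikram – Chioma – Theo – Ravi – Nate. So the diameter is 5.

5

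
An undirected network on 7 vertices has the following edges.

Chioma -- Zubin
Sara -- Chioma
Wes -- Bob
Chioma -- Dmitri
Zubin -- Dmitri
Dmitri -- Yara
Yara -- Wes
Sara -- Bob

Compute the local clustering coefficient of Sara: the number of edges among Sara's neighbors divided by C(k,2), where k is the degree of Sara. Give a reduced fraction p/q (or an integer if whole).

0

Sara's neighbors: Bob and Chioma (k = 2).
Possible neighbor pairs: C(2,2) = 1. Edges among them: none → e = 0.
Clustering(Sara) = 0/1.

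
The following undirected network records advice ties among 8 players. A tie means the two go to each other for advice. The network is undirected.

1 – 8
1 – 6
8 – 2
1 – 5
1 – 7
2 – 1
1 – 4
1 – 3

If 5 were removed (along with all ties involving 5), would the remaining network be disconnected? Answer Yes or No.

No

Even without 5, every remaining node can still reach every other (the residual graph is connected), so 5 is not a cut vertex.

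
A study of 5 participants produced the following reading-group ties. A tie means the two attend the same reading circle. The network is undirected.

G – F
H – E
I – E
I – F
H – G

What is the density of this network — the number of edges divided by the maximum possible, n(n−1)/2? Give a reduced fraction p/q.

There are 5 edges and 5 nodes, so the maximum possible is C(5,2) = 10.
Density = 5/10 = 1/2.

1/2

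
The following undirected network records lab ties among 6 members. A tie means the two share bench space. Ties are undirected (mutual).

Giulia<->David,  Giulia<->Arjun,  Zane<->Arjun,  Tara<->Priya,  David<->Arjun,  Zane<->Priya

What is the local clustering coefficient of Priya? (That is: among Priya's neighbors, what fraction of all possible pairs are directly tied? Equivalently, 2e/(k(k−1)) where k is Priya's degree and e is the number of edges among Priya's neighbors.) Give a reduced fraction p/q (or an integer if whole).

Priya's neighbors: Tara and Zane (k = 2).
Possible neighbor pairs: C(2,2) = 1. Edges among them: none → e = 0.
Clustering(Priya) = 0/1.

0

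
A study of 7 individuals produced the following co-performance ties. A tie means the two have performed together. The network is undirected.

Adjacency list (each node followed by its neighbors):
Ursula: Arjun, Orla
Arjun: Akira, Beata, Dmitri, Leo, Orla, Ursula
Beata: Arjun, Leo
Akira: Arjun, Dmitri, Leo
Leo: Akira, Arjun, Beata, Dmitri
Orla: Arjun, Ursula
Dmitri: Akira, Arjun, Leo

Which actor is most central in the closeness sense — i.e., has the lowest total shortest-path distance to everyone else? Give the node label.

Arjun

Farness (sum of distances to all others) for each node — Akira:9, Arjun:6, Beata:10, Dmitri:9, Leo:8, Orla:10, Ursula:10.
The smallest farness is 6, for Arjun, so Arjun has the highest closeness.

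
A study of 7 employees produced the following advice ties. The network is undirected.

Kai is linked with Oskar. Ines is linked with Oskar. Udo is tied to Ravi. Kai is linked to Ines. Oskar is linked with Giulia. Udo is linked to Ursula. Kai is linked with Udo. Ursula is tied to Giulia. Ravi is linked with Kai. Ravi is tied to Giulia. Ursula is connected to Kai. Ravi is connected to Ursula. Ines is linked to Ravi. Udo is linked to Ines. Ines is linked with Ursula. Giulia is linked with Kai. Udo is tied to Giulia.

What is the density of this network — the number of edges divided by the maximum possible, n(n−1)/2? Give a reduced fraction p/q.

There are 17 edges and 7 nodes, so the maximum possible is C(7,2) = 21.
Density = 17/21.

17/21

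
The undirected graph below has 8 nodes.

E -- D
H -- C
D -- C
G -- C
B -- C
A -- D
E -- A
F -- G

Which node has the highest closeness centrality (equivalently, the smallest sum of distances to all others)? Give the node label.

Farness (sum of distances to all others) for each node — A:17, B:16, C:10, D:12, E:17, F:20, G:14, H:16.
The smallest farness is 10, for C, so C has the highest closeness.

C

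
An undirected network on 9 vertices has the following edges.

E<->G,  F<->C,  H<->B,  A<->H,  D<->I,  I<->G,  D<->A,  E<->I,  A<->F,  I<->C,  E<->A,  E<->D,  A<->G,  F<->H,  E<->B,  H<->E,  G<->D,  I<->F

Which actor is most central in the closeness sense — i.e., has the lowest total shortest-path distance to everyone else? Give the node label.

Farness (sum of distances to all others) for each node — A:11, B:15, C:15, D:12, E:10, F:12, G:12, H:12, I:11.
The smallest farness is 10, for E, so E has the highest closeness.

E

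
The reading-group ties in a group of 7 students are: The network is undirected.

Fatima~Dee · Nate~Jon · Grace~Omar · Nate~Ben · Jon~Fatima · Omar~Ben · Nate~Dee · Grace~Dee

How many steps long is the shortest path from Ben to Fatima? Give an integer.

3

One shortest route is Ben – Nate – Dee – Fatima, which uses 3 edges, and at distance 2 from Ben we only reach {Dee, Grace, Jon}, which does not include Fatima. So d(Ben,Fatima) = 3.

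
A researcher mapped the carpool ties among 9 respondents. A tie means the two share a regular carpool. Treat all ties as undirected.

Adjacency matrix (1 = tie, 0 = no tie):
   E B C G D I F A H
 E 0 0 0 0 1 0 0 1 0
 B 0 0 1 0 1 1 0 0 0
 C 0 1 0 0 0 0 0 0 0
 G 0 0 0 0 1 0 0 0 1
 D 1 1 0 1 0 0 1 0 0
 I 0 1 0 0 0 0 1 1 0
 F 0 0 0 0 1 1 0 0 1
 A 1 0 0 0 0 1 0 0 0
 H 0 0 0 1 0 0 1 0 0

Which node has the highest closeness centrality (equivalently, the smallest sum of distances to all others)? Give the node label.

Farness (sum of distances to all others) for each node — A:17, B:14, C:21, D:12, E:16, F:14, G:17, H:19, I:14.
The smallest farness is 12, for D, so D has the highest closeness.

D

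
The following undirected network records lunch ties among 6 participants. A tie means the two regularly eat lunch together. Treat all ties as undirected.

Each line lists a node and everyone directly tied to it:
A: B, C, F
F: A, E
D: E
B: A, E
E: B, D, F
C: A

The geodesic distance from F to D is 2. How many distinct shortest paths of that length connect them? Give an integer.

The shortest distance is 2, and the only length-2 path is F–E–D. So there is exactly 1 shortest path.

1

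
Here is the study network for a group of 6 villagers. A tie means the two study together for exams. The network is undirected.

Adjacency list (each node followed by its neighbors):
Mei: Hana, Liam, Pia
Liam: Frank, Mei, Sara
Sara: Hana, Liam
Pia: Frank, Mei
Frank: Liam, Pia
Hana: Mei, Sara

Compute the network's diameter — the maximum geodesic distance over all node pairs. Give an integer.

3

Eccentricity of each node (its greatest distance to any other): Frank:3, Hana:3, Liam:2, Mei:2, Pia:3, Sara:3.
The maximum eccentricity is 3, realized for instance by the pair Sara–Pia via Sara – Liam – Frank – Pia. So the diameter is 3.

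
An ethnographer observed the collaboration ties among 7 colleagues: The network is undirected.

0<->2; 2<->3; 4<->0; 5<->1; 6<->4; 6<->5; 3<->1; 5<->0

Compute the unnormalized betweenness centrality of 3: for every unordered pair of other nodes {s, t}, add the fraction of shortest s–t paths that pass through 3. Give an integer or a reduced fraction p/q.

1

Pairs whose geodesics pass through 3 — 1–2: 1.
All other pairs contribute 0.
Summing the contributions gives betweenness(3) = 1.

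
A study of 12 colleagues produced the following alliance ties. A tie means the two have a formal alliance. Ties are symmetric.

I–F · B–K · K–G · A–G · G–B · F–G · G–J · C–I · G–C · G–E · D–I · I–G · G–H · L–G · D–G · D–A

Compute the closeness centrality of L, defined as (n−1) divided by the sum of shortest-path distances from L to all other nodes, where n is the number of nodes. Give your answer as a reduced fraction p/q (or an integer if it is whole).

Distances from L: A:2, B:2, C:2, D:2, E:2, F:2, G:1, H:2, I:2, J:2, K:2. Sum = 21.
n = 12, so closeness = 11/21.

11/21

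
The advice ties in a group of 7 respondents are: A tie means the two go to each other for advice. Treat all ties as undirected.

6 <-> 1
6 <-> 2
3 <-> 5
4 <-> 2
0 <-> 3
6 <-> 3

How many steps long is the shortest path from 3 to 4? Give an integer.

One shortest route is 3 – 6 – 2 – 4, which uses 3 edges, and at distance 2 from 3 we only reach {1, 2}, which does not include 4. So d(3,4) = 3.

3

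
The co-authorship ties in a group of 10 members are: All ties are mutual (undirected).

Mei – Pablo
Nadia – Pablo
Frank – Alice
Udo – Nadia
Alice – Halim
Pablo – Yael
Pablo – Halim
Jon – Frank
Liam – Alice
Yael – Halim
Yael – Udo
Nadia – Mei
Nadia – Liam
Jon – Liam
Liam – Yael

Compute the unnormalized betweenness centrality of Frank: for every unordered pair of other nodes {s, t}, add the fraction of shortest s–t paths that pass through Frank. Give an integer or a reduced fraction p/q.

Pairs whose geodesics pass through Frank — Jon–Alice: 1/2; Jon–Halim: 1/3.
All other pairs contribute 0.
Summing the contributions gives betweenness(Frank) = 5/6.

5/6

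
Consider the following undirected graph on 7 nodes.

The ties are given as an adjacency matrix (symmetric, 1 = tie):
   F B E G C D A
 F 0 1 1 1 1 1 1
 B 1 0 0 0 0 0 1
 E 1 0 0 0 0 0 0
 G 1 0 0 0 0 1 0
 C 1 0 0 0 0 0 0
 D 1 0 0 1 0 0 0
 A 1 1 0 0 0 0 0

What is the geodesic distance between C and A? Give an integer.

One shortest route is C – F – A, which uses 2 edges, and C and A are not directly tied, so nothing shorter exists. So d(C,A) = 2.

2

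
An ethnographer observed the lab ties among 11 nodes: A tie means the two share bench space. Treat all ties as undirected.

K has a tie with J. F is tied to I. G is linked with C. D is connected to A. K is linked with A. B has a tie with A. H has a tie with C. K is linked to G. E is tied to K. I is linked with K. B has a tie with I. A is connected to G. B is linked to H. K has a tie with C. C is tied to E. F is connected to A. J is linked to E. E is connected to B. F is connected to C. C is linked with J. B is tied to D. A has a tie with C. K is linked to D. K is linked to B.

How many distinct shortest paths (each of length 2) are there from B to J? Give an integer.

2

The shortest distance is 2. The length-2 paths are: B–E–J; B–K–J.
That gives 2 distinct shortest paths.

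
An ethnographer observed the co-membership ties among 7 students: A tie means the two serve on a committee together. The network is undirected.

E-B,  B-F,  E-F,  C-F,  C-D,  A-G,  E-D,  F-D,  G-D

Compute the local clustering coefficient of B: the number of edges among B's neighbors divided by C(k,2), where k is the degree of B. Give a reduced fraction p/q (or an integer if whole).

1

B's neighbors: E and F (k = 2).
Possible neighbor pairs: C(2,2) = 1. Edges among them: E–F → e = 1.
Clustering(B) = 1/1.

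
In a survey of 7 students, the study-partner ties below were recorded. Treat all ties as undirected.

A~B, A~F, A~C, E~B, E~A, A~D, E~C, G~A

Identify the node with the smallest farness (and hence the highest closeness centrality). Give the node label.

Farness (sum of distances to all others) for each node — A:6, B:10, C:10, D:11, E:9, F:11, G:11.
The smallest farness is 6, for A, so A has the highest closeness.

A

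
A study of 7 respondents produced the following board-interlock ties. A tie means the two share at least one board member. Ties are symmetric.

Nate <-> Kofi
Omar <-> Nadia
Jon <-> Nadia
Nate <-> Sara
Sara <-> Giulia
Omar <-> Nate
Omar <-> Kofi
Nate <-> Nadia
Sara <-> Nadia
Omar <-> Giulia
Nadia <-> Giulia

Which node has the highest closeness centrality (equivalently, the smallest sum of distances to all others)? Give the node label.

Nadia

Farness (sum of distances to all others) for each node — Giulia:9, Jon:12, Kofi:11, Nadia:7, Nate:8, Omar:8, Sara:9.
The smallest farness is 7, for Nadia, so Nadia has the highest closeness.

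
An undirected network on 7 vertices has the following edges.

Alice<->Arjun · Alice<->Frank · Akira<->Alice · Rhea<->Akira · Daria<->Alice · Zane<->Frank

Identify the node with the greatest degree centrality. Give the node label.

Degrees — Akira:2, Alice:4, Arjun:1, Daria:1, Frank:2, Rhea:1, Zane:1.
The maximum is 4, attained only by Alice.

Alice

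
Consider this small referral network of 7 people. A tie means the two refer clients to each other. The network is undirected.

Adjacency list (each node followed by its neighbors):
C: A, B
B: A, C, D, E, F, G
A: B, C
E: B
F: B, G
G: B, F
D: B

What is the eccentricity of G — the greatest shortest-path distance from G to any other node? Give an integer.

Distances from G: A:2, B:1, C:2, D:2, E:2, F:1.
The largest is 2 (to D, A, E, and C), so the eccentricity of G is 2.

2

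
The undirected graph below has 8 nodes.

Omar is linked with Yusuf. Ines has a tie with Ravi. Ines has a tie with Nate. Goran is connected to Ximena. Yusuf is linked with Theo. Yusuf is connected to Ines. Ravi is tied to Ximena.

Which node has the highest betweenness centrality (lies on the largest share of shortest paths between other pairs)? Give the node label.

Ines

Unnormalized betweenness of each node: Goran:0, Ines:15, Nate:0, Omar:0, Ravi:10, Theo:0, Ximena:6, Yusuf:11.
Ines has the largest value, 15, making it the main broker — the node through which the most shortest paths run.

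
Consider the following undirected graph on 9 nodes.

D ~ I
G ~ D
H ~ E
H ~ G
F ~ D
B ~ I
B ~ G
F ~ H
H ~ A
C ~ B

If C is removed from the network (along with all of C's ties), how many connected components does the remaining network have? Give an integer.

C's neighbors (B) remain reachable from one another through other ties, so the rest of the network stays in one piece.

1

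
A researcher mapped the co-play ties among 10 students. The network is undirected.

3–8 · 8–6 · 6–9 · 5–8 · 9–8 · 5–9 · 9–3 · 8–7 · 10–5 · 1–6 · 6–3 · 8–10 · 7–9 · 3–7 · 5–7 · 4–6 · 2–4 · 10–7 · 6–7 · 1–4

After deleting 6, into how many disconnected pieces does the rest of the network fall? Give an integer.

Without 6, the remaining ties split the others into: {1, 2, 4}; {3, 5, 7, 8, 9, 10}.
That's 2 separate components.

2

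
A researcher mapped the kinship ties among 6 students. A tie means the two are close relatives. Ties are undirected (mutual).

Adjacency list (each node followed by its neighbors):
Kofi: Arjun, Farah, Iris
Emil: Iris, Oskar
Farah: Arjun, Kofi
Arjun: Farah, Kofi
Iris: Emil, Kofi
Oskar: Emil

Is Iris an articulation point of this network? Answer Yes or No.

Yes

Removing Iris leaves {Emil and Oskar} with no path to {Arjun, Farah, and Kofi}, so the network splits into 2 components. Iris is a cut vertex.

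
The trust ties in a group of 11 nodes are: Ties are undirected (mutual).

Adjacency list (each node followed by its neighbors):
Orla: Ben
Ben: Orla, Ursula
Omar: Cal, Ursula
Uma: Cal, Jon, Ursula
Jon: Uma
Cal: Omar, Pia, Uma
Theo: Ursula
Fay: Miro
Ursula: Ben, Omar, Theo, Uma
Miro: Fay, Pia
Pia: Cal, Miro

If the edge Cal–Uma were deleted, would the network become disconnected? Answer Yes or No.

Even without that edge, Cal still reaches Uma via Cal – Omar – Ursula – Uma, so the network stays connected. Not a bridge.

No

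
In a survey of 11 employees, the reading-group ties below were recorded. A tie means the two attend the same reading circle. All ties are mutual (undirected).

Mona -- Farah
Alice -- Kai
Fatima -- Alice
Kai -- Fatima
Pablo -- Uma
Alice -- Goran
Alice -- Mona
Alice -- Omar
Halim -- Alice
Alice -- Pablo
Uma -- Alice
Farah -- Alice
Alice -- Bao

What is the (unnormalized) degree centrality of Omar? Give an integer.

Omar is directly tied to Alice. That is 1 neighbor, so the degree of Omar is 1.

1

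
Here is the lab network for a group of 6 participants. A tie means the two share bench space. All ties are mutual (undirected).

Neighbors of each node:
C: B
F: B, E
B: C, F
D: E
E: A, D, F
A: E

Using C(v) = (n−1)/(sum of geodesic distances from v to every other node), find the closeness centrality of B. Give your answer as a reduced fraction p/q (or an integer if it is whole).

1/2

Distances from B: A:3, C:1, D:3, E:2, F:1. Sum = 10.
n = 6, so closeness = 5/10 = 1/2.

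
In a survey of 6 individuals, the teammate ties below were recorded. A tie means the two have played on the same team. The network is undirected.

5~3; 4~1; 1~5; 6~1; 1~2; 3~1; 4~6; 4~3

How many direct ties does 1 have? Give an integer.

1 is directly tied to 2, 3, 4, 5, and 6. That is 5 neighbors, so the degree of 1 is 5.

5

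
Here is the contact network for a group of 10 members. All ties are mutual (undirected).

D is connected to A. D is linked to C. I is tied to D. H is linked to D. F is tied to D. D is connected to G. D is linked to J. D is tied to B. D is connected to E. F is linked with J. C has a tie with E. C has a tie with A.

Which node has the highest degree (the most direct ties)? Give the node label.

Degrees — A:2, B:1, C:3, D:9, E:2, F:2, G:1, H:1, I:1, J:2.
The maximum is 9, attained only by D.

D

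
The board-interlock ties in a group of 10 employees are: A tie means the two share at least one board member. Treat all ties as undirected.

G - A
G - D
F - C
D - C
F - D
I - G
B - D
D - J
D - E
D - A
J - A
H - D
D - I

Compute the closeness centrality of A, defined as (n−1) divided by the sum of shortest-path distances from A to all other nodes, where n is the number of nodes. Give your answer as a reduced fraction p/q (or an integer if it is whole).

3/5

Distances from A: B:2, C:2, D:1, E:2, F:2, G:1, H:2, I:2, J:1. Sum = 15.
n = 10, so closeness = 9/15 = 3/5.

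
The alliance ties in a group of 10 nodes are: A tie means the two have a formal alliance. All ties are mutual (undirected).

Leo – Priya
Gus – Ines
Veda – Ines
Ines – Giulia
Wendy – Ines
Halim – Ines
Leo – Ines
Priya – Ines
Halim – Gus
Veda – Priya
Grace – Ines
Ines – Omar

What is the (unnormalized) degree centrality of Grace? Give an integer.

1

Grace is directly tied to Ines. That is 1 neighbor, so the degree of Grace is 1.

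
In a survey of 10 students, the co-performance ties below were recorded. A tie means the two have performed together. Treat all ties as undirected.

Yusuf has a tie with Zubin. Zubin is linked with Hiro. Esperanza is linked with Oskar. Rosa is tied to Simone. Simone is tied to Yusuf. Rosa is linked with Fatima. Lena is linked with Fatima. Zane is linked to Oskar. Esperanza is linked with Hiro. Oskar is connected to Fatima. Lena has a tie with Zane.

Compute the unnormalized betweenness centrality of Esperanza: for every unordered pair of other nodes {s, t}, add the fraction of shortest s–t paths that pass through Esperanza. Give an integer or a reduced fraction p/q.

17/2

Pairs whose geodesics pass through Esperanza — Hiro–Rosa: 1/2; Hiro–Fatima: 1; Hiro–Lena: 2/2; Hiro–Zane: 1; Hiro–Oskar: 1; Zubin–Fatima: 1/2; Zubin–Lena: 2/3; Zubin–Zane: 1; Zubin–Oskar: 1; Yusuf–Zane: 1/3; Yusuf–Oskar: 1/2.
All other pairs contribute 0.
Summing the contributions gives betweenness(Esperanza) = 17/2.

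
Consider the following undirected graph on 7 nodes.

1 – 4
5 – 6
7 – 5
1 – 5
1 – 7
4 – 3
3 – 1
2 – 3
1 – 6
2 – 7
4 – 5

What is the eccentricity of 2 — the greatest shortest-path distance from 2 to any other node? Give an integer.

Distances from 2: 1:2, 3:1, 4:2, 5:2, 6:3, 7:1.
The largest is 3 (to 6), so the eccentricity of 2 is 3.

3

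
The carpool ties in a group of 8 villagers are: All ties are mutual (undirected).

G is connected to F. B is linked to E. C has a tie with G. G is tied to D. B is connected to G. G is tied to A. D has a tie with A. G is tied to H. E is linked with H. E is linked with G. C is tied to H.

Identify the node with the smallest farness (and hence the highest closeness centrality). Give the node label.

G

Farness (sum of distances to all others) for each node — A:12, B:12, C:12, D:12, E:11, F:13, G:7, H:11.
The smallest farness is 7, for G, so G has the highest closeness.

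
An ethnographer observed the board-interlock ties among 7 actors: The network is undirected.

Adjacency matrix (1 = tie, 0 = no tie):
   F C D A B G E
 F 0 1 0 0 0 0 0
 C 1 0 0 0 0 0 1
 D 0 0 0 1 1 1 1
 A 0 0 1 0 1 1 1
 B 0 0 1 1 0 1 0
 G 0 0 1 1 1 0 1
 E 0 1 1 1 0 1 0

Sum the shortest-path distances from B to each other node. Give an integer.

12

Distances from B: A:1, C:3, D:1, E:2, F:4, G:1.
Sum = 1 + 3 + 1 + 2 + 4 + 1 = 12.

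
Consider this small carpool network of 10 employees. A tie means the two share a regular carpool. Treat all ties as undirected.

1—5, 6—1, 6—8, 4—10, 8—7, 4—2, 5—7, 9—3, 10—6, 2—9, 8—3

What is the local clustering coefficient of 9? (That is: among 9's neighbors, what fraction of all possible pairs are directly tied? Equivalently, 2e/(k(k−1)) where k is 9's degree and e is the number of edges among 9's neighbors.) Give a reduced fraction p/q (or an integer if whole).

0

9's neighbors: 2 and 3 (k = 2).
Possible neighbor pairs: C(2,2) = 1. Edges among them: none → e = 0.
Clustering(9) = 0/1.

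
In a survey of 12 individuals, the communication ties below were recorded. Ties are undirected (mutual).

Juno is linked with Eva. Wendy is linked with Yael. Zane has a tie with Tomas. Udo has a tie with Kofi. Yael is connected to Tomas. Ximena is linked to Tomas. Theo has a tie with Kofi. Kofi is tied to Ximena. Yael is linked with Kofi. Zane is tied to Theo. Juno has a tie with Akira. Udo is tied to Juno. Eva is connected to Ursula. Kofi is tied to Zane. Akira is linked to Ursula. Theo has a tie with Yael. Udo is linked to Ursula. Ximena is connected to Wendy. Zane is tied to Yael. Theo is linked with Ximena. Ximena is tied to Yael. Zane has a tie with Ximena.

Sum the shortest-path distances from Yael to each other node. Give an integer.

22

Distances from Yael: Akira:4, Eva:4, Juno:3, Kofi:1, Theo:1, Tomas:1, Udo:2, Ursula:3, Wendy:1, Ximena:1, Zane:1.
Sum = 4 + 4 + 3 + 1 + 1 + 1 + 2 + 3 + 1 + 1 + 1 = 22.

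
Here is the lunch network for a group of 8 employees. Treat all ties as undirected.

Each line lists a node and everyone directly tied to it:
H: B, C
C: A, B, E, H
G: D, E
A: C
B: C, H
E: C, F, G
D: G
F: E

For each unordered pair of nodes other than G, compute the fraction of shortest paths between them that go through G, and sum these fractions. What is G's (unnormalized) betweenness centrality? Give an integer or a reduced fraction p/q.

6

Pairs whose geodesics pass through G — B–D: 1; F–D: 1; D–H: 1; D–C: 1; D–E: 1; D–A: 1.
All other pairs contribute 0.
Summing the contributions gives betweenness(G) = 6.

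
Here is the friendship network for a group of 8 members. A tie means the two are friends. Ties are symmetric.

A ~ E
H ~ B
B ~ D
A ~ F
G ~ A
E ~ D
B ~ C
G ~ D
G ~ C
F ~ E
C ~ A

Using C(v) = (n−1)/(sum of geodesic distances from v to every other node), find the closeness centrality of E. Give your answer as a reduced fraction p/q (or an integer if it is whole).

Distances from E: A:1, B:2, C:2, D:1, F:1, G:2, H:3. Sum = 12.
n = 8, so closeness = 7/12.

7/12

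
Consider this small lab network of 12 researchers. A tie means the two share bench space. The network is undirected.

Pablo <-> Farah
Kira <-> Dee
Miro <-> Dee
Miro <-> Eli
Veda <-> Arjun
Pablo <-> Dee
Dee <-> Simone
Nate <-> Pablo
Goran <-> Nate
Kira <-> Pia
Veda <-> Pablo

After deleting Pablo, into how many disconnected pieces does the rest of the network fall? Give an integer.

4

Without Pablo, the remaining ties split the others into: {Dee, Eli, Kira, Miro, Pia, Simone}; {Arjun, Veda}; {Goran, Nate}; {Farah}.
That's 4 separate components.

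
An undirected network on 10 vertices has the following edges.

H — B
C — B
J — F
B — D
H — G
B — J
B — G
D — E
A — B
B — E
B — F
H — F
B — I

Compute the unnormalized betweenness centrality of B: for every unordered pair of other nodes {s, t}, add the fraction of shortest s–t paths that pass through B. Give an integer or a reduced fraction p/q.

31

Pairs whose geodesics pass through B — J–G: 1; J–A: 1; J–I: 1; J–H: 1/2; J–D: 1; J–C: 1; J–E: 1; G–F: 1/2; G–A: 1; G–I: 1; G–D: 1; G–C: 1; G–E: 1; F–A: 1 … (+18 more pairs).
All other pairs contribute 0.
Summing the contributions gives betweenness(B) = 31.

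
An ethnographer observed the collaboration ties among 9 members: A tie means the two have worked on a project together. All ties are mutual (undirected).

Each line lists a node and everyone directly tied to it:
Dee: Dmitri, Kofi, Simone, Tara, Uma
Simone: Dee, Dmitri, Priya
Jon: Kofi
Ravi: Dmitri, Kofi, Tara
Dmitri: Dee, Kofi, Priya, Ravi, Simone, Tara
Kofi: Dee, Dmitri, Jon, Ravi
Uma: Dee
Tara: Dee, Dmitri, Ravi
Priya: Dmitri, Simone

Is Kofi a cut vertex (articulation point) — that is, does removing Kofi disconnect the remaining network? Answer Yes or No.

Removing Kofi leaves {Dee, Dmitri, Priya, Ravi, Simone, Tara, and Uma} with no path to {Jon}, so the network splits into 2 components. Kofi is a cut vertex.

Yes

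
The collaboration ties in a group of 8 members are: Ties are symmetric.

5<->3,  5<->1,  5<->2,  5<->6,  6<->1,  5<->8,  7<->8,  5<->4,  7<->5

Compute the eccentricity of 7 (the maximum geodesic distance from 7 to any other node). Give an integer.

2

Distances from 7: 1:2, 2:2, 3:2, 4:2, 5:1, 6:2, 8:1.
The largest is 2 (to 4, 2, 1, 6, and 3), so the eccentricity of 7 is 2.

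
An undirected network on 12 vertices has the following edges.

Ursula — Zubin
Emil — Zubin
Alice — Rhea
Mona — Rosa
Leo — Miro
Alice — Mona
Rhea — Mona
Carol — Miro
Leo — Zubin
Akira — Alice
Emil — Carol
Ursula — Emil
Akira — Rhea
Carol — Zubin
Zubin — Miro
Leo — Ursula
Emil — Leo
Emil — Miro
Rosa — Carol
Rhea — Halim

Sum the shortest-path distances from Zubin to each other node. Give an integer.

28

Distances from Zubin: Akira:5, Alice:4, Carol:1, Emil:1, Halim:5, Leo:1, Miro:1, Mona:3, Rhea:4, Rosa:2, Ursula:1.
Sum = 5 + 4 + 1 + 1 + 5 + 1 + 1 + 3 + 4 + 2 + 1 = 28.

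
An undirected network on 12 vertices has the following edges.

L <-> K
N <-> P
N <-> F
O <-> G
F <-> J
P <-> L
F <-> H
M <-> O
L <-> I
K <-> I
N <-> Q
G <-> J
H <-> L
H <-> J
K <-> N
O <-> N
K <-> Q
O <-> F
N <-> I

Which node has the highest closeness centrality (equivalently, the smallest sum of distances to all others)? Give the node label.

N

Farness (sum of distances to all others) for each node — F:18, G:25, H:21, I:22, J:24, K:21, L:22, M:29, N:16, O:19, P:23, Q:24.
The smallest farness is 16, for N, so N has the highest closeness.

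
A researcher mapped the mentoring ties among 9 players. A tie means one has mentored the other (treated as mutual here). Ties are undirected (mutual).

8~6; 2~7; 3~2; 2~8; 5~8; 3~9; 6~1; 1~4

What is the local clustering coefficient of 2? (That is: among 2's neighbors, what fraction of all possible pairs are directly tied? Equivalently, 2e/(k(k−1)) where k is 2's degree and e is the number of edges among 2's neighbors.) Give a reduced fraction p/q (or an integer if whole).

0

2's neighbors: 3, 7, and 8 (k = 3).
Possible neighbor pairs: C(3,2) = 3. Edges among them: none → e = 0.
Clustering(2) = 0/3 = 0.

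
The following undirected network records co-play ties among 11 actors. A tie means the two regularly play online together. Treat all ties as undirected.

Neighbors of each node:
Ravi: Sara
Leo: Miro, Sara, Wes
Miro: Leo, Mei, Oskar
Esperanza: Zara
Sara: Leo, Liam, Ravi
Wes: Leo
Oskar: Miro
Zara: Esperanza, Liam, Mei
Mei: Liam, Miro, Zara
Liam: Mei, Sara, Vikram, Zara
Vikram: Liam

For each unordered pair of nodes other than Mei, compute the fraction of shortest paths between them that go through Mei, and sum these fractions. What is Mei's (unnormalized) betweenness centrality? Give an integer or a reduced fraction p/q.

10

Pairs whose geodesics pass through Mei — Esperanza–Leo: 1/2; Esperanza–Wes: 1/2; Esperanza–Oskar: 1; Esperanza–Miro: 1; Zara–Leo: 1/2; Zara–Wes: 1/2; Zara–Oskar: 1; Zara–Miro: 1; Liam–Oskar: 1; Liam–Miro: 1; Vikram–Oskar: 1; Vikram–Miro: 1.
All other pairs contribute 0.
Summing the contributions gives betweenness(Mei) = 10.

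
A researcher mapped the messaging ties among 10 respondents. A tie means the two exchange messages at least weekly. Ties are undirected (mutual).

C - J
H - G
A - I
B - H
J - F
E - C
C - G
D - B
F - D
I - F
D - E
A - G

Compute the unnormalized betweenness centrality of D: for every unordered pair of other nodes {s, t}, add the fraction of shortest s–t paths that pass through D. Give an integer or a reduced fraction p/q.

8

Pairs whose geodesics pass through D — E–B: 1; E–H: 1/2; E–I: 1; E–F: 1; B–I: 1; B–F: 1; B–J: 1; B–C: 1/2; H–F: 1.
All other pairs contribute 0.
Summing the contributions gives betweenness(D) = 8.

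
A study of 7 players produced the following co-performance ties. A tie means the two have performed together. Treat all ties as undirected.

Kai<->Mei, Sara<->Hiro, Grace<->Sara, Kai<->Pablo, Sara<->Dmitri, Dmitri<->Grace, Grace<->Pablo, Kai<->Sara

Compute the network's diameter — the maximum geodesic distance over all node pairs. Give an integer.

3

Eccentricity of each node (its greatest distance to any other): Dmitri:3, Grace:3, Hiro:3, Kai:2, Mei:3, Pablo:3, Sara:2.
The maximum eccentricity is 3, realized for instance by the pair Pablo–Hiro via Pablo – Kai – Sara – Hiro. So the diameter is 3.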